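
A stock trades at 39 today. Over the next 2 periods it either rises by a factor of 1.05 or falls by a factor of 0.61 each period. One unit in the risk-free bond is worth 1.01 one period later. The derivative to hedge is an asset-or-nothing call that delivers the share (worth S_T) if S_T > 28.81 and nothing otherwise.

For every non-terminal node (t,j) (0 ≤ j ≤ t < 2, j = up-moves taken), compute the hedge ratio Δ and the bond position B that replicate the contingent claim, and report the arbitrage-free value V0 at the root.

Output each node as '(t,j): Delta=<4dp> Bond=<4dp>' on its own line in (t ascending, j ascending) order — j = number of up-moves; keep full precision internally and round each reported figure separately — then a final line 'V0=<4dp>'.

(0,0): Delta=2.2553 Bond=-53.1233
(1,0): Delta=0.0000 Bond=0.0000
(1,1): Delta=2.3864 Bond=-59.0200
V0=34.8349

Risk-neutral probability p* = (R−d)/(u−d) = (1.01−0.61)/(1.05−0.61) = 0.9091.
Terminal payoffs: V(2,0)=0.0000, V(2,1)=0.0000, V(2,2)=42.9975
Node (1,0) S=23.7900: V=(p*·0.0000+(1−p*)·0.0000)/1.01=0.0000; Δ=(0.0000−0.0000)/(24.9795−14.5119)=0.0000; B=V−Δ·S=0.0000
Node (1,1) S=40.9500: V=(p*·42.9975+(1−p*)·0.0000)/1.01=38.7016; Δ=(42.9975−0.0000)/(42.9975−24.9795)=2.3864; B=V−Δ·S=-59.0200
Node (0,0) S=39.0000: V=(p*·38.7016+(1−p*)·0.0000)/1.01=34.8349; Δ=(38.7016−0.0000)/(40.9500−23.7900)=2.2553; B=V−Δ·S=-53.1233
The time-0 hedge costs 34.8349, which is the no-arbitrage price.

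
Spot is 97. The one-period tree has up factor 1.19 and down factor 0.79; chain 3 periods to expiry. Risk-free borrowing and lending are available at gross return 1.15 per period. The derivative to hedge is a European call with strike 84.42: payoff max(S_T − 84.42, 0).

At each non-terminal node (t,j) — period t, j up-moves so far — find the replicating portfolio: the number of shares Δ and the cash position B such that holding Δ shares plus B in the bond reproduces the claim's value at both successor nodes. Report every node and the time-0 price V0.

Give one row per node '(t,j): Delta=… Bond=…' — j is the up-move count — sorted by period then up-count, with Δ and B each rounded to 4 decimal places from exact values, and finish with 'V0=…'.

(0,0): Delta=0.9519 Bond=-50.5934
(1,0): Delta=0.6152 Bond=-32.3858
(1,1): Delta=0.9767 Bond=-61.0487
(2,0): Delta=0.0000 Bond=0.0000
(2,1): Delta=0.6606 Bond=-41.3818
(2,2): Delta=1.0000 Bond=-73.4087
V0=41.7363

Since d<R<u, set p* = (R−d)/(u−d) = 0.9000; price each node as the discounted p*-expectation of its children.
Payoff layer (t=3): V(3,0)=0.0000, V(3,1)=0.0000, V(3,2)=24.0957, V(3,3)=79.0404
  t=2,j=0: stock 60.5377 → up 72.0399 (V=0.0000), down 47.8248 (V=0.0000). Price 0.0000; hedge Δ=0.0000, bond B=0.0000.
  t=2,j=1: stock 91.1897 → up 108.5157 (V=24.0957), down 72.0399 (V=0.0000). Price 18.8575; hedge Δ=0.6606, bond B=-41.3818.
  t=2,j=2: stock 137.3617 → up 163.4604 (V=79.0404), down 108.5157 (V=24.0957). Price 63.9530; hedge Δ=1.0000, bond B=-73.4087.
  t=1,j=0: stock 76.6300 → up 91.1897 (V=18.8575), down 60.5377 (V=0.0000). Price 14.7581; hedge Δ=0.6152, bond B=-32.3858.
  t=1,j=1: stock 115.4300 → up 137.3617 (V=63.9530), down 91.1897 (V=18.8575). Price 51.6900; hedge Δ=0.9767, bond B=-61.0487.
  t=0,j=0: stock 97.0000 → up 115.4300 (V=51.6900), down 76.6300 (V=14.7581). Price 41.7363; hedge Δ=0.9519, bond B=-50.5934.
Self-financing check: at every node Δ·S+B equals the discounted successor values.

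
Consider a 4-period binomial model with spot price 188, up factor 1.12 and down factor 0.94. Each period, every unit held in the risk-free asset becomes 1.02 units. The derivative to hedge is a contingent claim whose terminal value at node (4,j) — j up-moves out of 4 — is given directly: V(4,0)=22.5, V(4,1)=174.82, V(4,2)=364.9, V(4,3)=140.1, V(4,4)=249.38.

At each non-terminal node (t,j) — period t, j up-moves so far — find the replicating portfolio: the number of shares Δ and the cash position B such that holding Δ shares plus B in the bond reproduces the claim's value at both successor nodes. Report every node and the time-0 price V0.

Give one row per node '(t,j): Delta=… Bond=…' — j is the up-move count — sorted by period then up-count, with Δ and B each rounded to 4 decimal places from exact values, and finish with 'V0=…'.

(0,0): Delta=1.1118 Bond=-0.2493
(1,0): Delta=2.9151 Bond=-318.9335
(1,1): Delta=-0.7801 Bond=398.0948
(2,0): Delta=5.5445 Bond=-762.1027
(2,1): Delta=0.1565 Bond=220.6760
(2,2): Delta=-1.7627 Bond=637.7825
(3,0): Delta=5.4193 Bond=-757.7930
(3,1): Delta=5.6759 Bond=-801.7843
(3,2): Delta=-5.6338 Bond=1508.6819
(3,3): Delta=2.2986 Bond=-422.1416
V0=208.7674

The replicating-portfolio and risk-neutral prices coincide; use p* = (1.02−0.94)/(1.12−0.94) = 0.4444 for the latter.
Terminal values V(4,·): V(4,0)=22.5000, V(4,1)=174.8200, V(4,2)=364.9000, V(4,3)=140.1000, V(4,4)=249.3800
Node (3,0) S=156.1498: V=(p*·174.8200+(1−p*)·22.5000)/1.02=88.4292; Δ=(174.8200−22.5000)/(174.8878−146.7808)=5.4193; B=V−Δ·S=-757.7930
Node (3,1) S=186.0508: V=(p*·364.9000+(1−p*)·174.8200)/1.02=254.2157; Δ=(364.9000−174.8200)/(208.3769−174.8878)=5.6759; B=V−Δ·S=-801.7843
Node (3,2) S=221.6776: V=(p*·140.1000+(1−p*)·364.9000)/1.02=259.7930; Δ=(140.1000−364.9000)/(248.2789−208.3769)=-5.6338; B=V−Δ·S=1508.6819
Node (3,3) S=264.1265: V=(p*·249.3800+(1−p*)·140.1000)/1.02=184.9695; Δ=(249.3800−140.1000)/(295.8216−248.2789)=2.2986; B=V−Δ·S=-422.1416
Node (2,0) S=166.1168: V=(p*·254.2157+(1−p*)·88.4292)/1.02=158.9334; Δ=(254.2157−88.4292)/(186.0508−156.1498)=5.5445; B=V−Δ·S=-762.1027
Node (2,1) S=197.9264: V=(p*·259.7930+(1−p*)·254.2157)/1.02=251.6613; Δ=(259.7930−254.2157)/(221.6776−186.0508)=0.1565; B=V−Δ·S=220.6760
Node (2,2) S=235.8272: V=(p*·184.9695+(1−p*)·259.7930)/1.02=222.0962; Δ=(184.9695−259.7930)/(264.1265−221.6776)=-1.7627; B=V−Δ·S=637.7825
Node (1,0) S=176.7200: V=(p*·251.6613+(1−p*)·158.9334)/1.02=196.2214; Δ=(251.6613−158.9334)/(197.9264−166.1168)=2.9151; B=V−Δ·S=-318.9335
Node (1,1) S=210.5600: V=(p*·222.0962+(1−p*)·251.6613)/1.02=233.8444; Δ=(222.0962−251.6613)/(235.8272−197.9264)=-0.7801; B=V−Δ·S=398.0948
Node (0,0) S=188.0000: V=(p*·233.8444+(1−p*)·196.2214)/1.02=208.7674; Δ=(233.8444−196.2214)/(210.5600−176.7200)=1.1118; B=V−Δ·S=-0.2493
Check: Δ(0,0)·S0 + B(0,0) = 208.7674 = V0.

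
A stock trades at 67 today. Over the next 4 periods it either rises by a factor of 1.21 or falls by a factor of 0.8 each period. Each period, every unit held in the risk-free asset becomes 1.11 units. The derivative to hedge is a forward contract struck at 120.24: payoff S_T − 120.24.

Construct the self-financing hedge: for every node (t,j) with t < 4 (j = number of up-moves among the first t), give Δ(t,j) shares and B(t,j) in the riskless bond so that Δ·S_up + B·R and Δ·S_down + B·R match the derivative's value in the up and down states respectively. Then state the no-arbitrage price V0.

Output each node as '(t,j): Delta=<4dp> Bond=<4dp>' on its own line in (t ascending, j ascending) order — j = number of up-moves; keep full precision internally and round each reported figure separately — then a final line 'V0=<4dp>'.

No-arbitrage ⇒ martingale measure with p* = (R−d)/(u−d) = 0.7561.
Terminal values V(4,·): V(4,0)=-92.7968, V(4,1)=-78.7322, V(4,2)=-57.4594, V(4,3)=-25.2843, V(4,4)=23.3805
  t=3,j=0: stock 34.3040 → up 41.5078 (V=-78.7322), down 27.4432 (V=-92.7968). Price -74.0203; hedge Δ=1.0000, bond B=-108.3243.
  t=3,j=1: stock 51.8848 → up 62.7806 (V=-57.4594), down 41.5078 (V=-78.7322). Price -56.4395; hedge Δ=1.0000, bond B=-108.3243.
  t=3,j=2: stock 78.4758 → up 94.9557 (V=-25.2843), down 62.7806 (V=-57.4594). Price -29.8486; hedge Δ=1.0000, bond B=-108.3243.
  t=3,j=3: stock 118.6946 → up 143.6205 (V=23.3805), down 94.9557 (V=-25.2843). Price 10.3703; hedge Δ=1.0000, bond B=-108.3243.
  t=2,j=0: stock 42.8800 → up 51.8848 (V=-56.4395), down 34.3040 (V=-74.0203). Price -54.7095; hedge Δ=1.0000, bond B=-97.5895.
  t=2,j=1: stock 64.8560 → up 78.4758 (V=-29.8486), down 51.8848 (V=-56.4395). Price -32.7335; hedge Δ=1.0000, bond B=-97.5895.
  t=2,j=2: stock 98.0947 → up 118.6946 (V=10.3703), down 78.4758 (V=-29.8486). Price 0.5052; hedge Δ=1.0000, bond B=-97.5895.
  t=1,j=0: stock 53.6000 → up 64.8560 (V=-32.7335), down 42.8800 (V=-54.7095). Price -34.3185; hedge Δ=1.0000, bond B=-87.9185.
  t=1,j=1: stock 81.0700 → up 98.0947 (V=0.5052), down 64.8560 (V=-32.7335). Price -6.8485; hedge Δ=1.0000, bond B=-87.9185.
  t=0,j=0: stock 67.0000 → up 81.0700 (V=-6.8485), down 53.6000 (V=-34.3185). Price -12.2058; hedge Δ=1.0000, bond B=-79.2058.
Each (Δ,B) replicates both successor values, so the strategy is self-financing and V0 is arbitrage-free.

(0,0): Delta=1.0000 Bond=-79.2058
(1,0): Delta=1.0000 Bond=-87.9185
(1,1): Delta=1.0000 Bond=-87.9185
(2,0): Delta=1.0000 Bond=-97.5895
(2,1): Delta=1.0000 Bond=-97.5895
(2,2): Delta=1.0000 Bond=-97.5895
(3,0): Delta=1.0000 Bond=-108.3243
(3,1): Delta=1.0000 Bond=-108.3243
(3,2): Delta=1.0000 Bond=-108.3243
(3,3): Delta=1.0000 Bond=-108.3243
V0=-12.2058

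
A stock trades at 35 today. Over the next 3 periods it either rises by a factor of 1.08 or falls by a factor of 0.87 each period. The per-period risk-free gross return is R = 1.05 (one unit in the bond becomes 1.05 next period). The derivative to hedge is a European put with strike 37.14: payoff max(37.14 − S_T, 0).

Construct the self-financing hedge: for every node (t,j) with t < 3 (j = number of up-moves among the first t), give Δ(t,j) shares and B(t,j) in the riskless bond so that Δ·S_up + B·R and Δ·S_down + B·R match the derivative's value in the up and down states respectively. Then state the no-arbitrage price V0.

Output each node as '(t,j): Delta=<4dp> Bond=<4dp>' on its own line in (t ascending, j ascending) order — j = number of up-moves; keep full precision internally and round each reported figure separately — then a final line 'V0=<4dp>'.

Risk-neutral probability p* = (R−d)/(u−d) = (1.05−0.87)/(1.08−0.87) = 0.8571.
At expiry t=3: V(3,0)=14.0924, V(3,1)=8.5292, V(3,2)=1.6231, V(3,3)=0.0000
  t=2,j=0: stock 26.4915 → up 28.6108 (V=8.5292), down 23.0476 (V=14.0924). Price 8.8799; hedge Δ=-1.0000, bond B=35.3714.
  t=2,j=1: stock 32.8860 → up 35.5169 (V=1.6231), down 28.6108 (V=8.5292). Price 2.4854; hedge Δ=-1.0000, bond B=35.3714.
  t=2,j=2: stock 40.8240 → up 44.0899 (V=0.0000), down 35.5169 (V=1.6231). Price 0.2208; hedge Δ=-0.1893, bond B=7.9500.
  t=1,j=0: stock 30.4500 → up 32.8860 (V=2.4854), down 26.4915 (V=8.8799). Price 3.2371; hedge Δ=-1.0000, bond B=33.6871.
  t=1,j=1: stock 37.8000 → up 40.8240 (V=0.2208), down 32.8860 (V=2.4854). Price 0.5184; hedge Δ=-0.2853, bond B=11.3022.
  t=0,j=0: stock 35.0000 → up 37.8000 (V=0.5184), down 30.4500 (V=3.2371). Price 0.8636; hedge Δ=-0.3699, bond B=13.8096.
Each (Δ,B) replicates both successor values, so the strategy is self-financing and V0 is arbitrage-free.

(0,0): Delta=-0.3699 Bond=13.8096
(1,0): Delta=-1.0000 Bond=33.6871
(1,1): Delta=-0.2853 Bond=11.3022
(2,0): Delta=-1.0000 Bond=35.3714
(2,1): Delta=-1.0000 Bond=35.3714
(2,2): Delta=-0.1893 Bond=7.9500
V0=0.8636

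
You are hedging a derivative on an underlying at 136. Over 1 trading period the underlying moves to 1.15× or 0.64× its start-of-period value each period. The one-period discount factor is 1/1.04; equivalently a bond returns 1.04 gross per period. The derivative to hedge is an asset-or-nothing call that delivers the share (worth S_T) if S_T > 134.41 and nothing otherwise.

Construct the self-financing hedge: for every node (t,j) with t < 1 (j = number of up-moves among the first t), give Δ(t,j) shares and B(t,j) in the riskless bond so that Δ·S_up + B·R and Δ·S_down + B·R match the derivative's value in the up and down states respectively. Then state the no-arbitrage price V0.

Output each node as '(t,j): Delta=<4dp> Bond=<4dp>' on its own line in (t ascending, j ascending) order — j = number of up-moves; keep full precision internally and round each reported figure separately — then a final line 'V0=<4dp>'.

(0,0): Delta=2.2549 Bond=-188.7179
V0=117.9487

Risk-neutral probability p* = (R−d)/(u−d) = (1.04−0.64)/(1.15−0.64) = 0.7843.
Terminal values V(1,·): V(1,0)=0.0000, V(1,1)=156.4000
(0,0): S=136.0000. Δ = (V_up−V_dn)/(S_up−S_dn) = (156.4000−0.0000)/(156.4000−87.0400) = 2.2549. V = [p*·156.4000 + (1−p*)·0.0000]/1.04 = 117.9487. B = V − Δ·S = -188.7179.
Self-financing check: at every node Δ·S+B equals the discounted successor values.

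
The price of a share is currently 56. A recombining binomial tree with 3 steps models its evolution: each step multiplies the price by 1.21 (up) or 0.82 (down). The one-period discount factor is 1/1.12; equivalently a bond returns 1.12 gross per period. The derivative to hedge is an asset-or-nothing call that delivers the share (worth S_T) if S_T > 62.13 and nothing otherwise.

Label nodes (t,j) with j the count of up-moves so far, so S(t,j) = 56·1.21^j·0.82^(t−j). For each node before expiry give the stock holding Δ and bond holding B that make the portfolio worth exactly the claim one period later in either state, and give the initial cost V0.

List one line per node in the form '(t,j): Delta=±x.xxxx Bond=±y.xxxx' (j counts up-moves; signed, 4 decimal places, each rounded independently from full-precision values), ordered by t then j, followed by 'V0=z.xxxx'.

Risk-neutral probability p* = (R−d)/(u−d) = (1.12−0.82)/(1.21−0.82) = 0.7692.
Payoff layer (t=3): V(3,0)=0.0000, V(3,1)=0.0000, V(3,2)=67.2315, V(3,3)=99.2074
  t=2,j=0: stock 37.6544 → up 45.5618 (V=0.0000), down 30.8766 (V=0.0000). Price 0.0000; hedge Δ=0.0000, bond B=0.0000.
  t=2,j=1: stock 55.5632 → up 67.2315 (V=67.2315), down 45.5618 (V=0.0000). Price 46.1755; hedge Δ=3.1026, bond B=-126.2129.
  t=2,j=2: stock 81.9896 → up 99.2074 (V=99.2074), down 67.2315 (V=67.2315). Price 81.9896; hedge Δ=1.0000, bond B=0.0000.
  t=1,j=0: stock 45.9200 → up 55.5632 (V=46.1755), down 37.6544 (V=0.0000). Price 31.7139; hedge Δ=2.5784, bond B=-86.6847.
  t=1,j=1: stock 67.7600 → up 81.9896 (V=81.9896), down 55.5632 (V=46.1755). Price 65.8257; hedge Δ=1.3552, bond B=-26.0054.
  t=0,j=0: stock 56.0000 → up 67.7600 (V=65.8257), down 45.9200 (V=31.7139). Price 51.7444; hedge Δ=1.5619, bond B=-35.7217.
Self-financing check: at every node Δ·S+B equals the discounted successor values.

(0,0): Delta=1.5619 Bond=-35.7217
(1,0): Delta=2.5784 Bond=-86.6847
(1,1): Delta=1.3552 Bond=-26.0054
(2,0): Delta=0.0000 Bond=0.0000
(2,1): Delta=3.1026 Bond=-126.2129
(2,2): Delta=1.0000 Bond=0.0000
V0=51.7444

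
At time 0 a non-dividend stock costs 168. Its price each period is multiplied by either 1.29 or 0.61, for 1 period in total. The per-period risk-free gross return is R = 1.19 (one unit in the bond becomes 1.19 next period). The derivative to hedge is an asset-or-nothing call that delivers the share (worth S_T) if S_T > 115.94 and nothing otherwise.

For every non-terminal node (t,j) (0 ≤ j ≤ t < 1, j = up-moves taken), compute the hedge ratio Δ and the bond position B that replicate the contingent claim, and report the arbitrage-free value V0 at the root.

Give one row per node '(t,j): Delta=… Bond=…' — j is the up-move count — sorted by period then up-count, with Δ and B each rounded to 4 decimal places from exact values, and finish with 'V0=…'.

(0,0): Delta=1.8971 Bond=-163.3702
V0=155.3356

The replicating-portfolio and risk-neutral prices coincide; use p* = (1.19−0.61)/(1.29−0.61) = 0.8529 for the latter.
Terminal payoffs: V(1,0)=0.0000, V(1,1)=216.7200
(0,0): S=168.0000. Δ = (V_up−V_dn)/(S_up−S_dn) = (216.7200−0.0000)/(216.7200−102.4800) = 1.8971. V = [p*·216.7200 + (1−p*)·0.0000]/1.19 = 155.3356. B = V − Δ·S = -163.3702.
Each (Δ,B) replicates both successor values, so the strategy is self-financing and V0 is arbitrage-free.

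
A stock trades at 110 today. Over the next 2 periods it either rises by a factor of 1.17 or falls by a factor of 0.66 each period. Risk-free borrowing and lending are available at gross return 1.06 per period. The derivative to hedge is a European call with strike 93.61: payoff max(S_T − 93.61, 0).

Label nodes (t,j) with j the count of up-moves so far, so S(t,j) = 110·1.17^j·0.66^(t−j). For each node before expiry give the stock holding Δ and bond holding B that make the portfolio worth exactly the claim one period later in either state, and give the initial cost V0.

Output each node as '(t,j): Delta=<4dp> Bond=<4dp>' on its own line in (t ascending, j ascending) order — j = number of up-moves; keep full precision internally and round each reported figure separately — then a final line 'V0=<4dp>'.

Since d<R<u, set p* = (R−d)/(u−d) = 0.7843; price each node as the discounted p*-expectation of its children.
Terminal payoffs: V(2,0)=0.0000, V(2,1)=0.0000, V(2,2)=56.9690
(1,0): S=72.6000. Δ = (V_up−V_dn)/(S_up−S_dn) = (0.0000−0.0000)/(84.9420−47.9160) = 0.0000. V = [p*·0.0000 + (1−p*)·0.0000]/1.06 = 0.0000. B = V − Δ·S = 0.0000.
(1,1): S=128.7000. Δ = (V_up−V_dn)/(S_up−S_dn) = (56.9690−0.0000)/(150.5790−84.9420) = 0.8679. V = [p*·56.9690 + (1−p*)·0.0000]/1.06 = 42.1524. B = V − Δ·S = -69.5515.
(0,0): S=110.0000. Δ = (V_up−V_dn)/(S_up−S_dn) = (42.1524−0.0000)/(128.7000−72.6000) = 0.7514. V = [p*·42.1524 + (1−p*)·0.0000]/1.06 = 31.1894. B = V − Δ·S = -51.4624.
The time-0 hedge costs 31.1894, which is the no-arbitrage price.

(0,0): Delta=0.7514 Bond=-51.4624
(1,0): Delta=0.0000 Bond=0.0000
(1,1): Delta=0.8679 Bond=-69.5515
V0=31.1894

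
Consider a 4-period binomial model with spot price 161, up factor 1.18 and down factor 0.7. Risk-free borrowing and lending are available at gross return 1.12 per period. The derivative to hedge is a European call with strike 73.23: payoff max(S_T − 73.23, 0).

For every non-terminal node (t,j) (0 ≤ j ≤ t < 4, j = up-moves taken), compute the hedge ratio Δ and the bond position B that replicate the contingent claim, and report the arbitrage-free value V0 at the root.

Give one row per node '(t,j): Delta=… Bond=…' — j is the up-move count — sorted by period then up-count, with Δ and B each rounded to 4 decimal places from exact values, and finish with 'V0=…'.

(0,0): Delta=0.9965 Bond=-45.9312
(1,0): Delta=0.9679 Bond=-48.2215
(1,1): Delta=0.9989 Bond=-51.9031
(2,0): Delta=0.7554 Bond=-37.2482
(2,1): Delta=0.9859 Bond=-56.4024
(2,2): Delta=1.0000 Bond=-58.3785
(3,0): Delta=0.0000 Bond=0.0000
(3,1): Delta=0.8195 Bond=-47.6777
(3,2): Delta=1.0000 Bond=-65.3839
(3,3): Delta=1.0000 Bond=-65.3839
V0=114.5014

Under the risk-neutral measure, an up-move has probability p* = (R−d)/(u−d) = 0.8750 and values discount at R = 1.12.
Terminal payoffs: V(4,0)=0.0000, V(4,1)=0.0000, V(4,2)=36.6164, V(4,3)=111.9397, V(4,4)=238.9132
  t=3,j=0: stock 55.2230 → up 65.1631 (V=0.0000), down 38.6561 (V=0.0000). Price 0.0000; hedge Δ=0.0000, bond B=0.0000.
  t=3,j=1: stock 93.0902 → up 109.8464 (V=36.6164), down 65.1631 (V=0.0000). Price 28.6066; hedge Δ=0.8195, bond B=-47.6777.
  t=3,j=2: stock 156.9235 → up 185.1697 (V=111.9397), down 109.8464 (V=36.6164). Price 91.5396; hedge Δ=1.0000, bond B=-65.3839.
  t=3,j=3: stock 264.5282 → up 312.1432 (V=238.9132), down 185.1697 (V=111.9397). Price 199.1442; hedge Δ=1.0000, bond B=-65.3839.
  t=2,j=0: stock 78.8900 → up 93.0902 (V=28.6066), down 55.2230 (V=0.0000). Price 22.3489; hedge Δ=0.7554, bond B=-37.2482.
  t=2,j=1: stock 132.9860 → up 156.9235 (V=91.5396), down 93.0902 (V=28.6066). Price 74.7080; hedge Δ=0.9859, bond B=-56.4024.
  t=2,j=2: stock 224.1764 → up 264.5282 (V=199.1442), down 156.9235 (V=91.5396). Price 165.7979; hedge Δ=1.0000, bond B=-58.3785.
  t=1,j=0: stock 112.7000 → up 132.9860 (V=74.7080), down 78.8900 (V=22.3489). Price 60.8599; hedge Δ=0.9679, bond B=-48.2215.
  t=1,j=1: stock 189.9800 → up 224.1764 (V=165.7979), down 132.9860 (V=74.7080). Price 137.8675; hedge Δ=0.9989, bond B=-51.9031.
  t=0,j=0: stock 161.0000 → up 189.9800 (V=137.8675), down 112.7000 (V=60.8599). Price 114.5014; hedge Δ=0.9965, bond B=-45.9312.
Root portfolio cost Δ·161+B reproduces V0=114.5014.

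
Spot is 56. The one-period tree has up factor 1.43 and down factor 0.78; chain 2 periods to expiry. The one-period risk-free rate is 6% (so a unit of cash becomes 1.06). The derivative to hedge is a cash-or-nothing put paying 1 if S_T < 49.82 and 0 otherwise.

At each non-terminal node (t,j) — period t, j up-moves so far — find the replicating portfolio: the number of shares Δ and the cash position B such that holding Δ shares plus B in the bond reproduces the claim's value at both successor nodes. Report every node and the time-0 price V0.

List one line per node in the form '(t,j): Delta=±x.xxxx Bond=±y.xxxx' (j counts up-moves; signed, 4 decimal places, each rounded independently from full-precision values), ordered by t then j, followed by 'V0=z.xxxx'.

(0,0): Delta=-0.0148 Bond=1.1145
(1,0): Delta=-0.0352 Bond=2.0755
(1,1): Delta=0.0000 Bond=0.0000
V0=0.2884

Risk-neutral probability p* = (R−d)/(u−d) = (1.06−0.78)/(1.43−0.78) = 0.4308.
Terminal payoffs: V(2,0)=1.0000, V(2,1)=0.0000, V(2,2)=0.0000
Node (1,0) S=43.6800: V=(p*·0.0000+(1−p*)·1.0000)/1.06=0.5370; Δ=(0.0000−1.0000)/(62.4624−34.0704)=-0.0352; B=V−Δ·S=2.0755
Node (1,1) S=80.0800: V=(p*·0.0000+(1−p*)·0.0000)/1.06=0.0000; Δ=(0.0000−0.0000)/(114.5144−62.4624)=0.0000; B=V−Δ·S=0.0000
Node (0,0) S=56.0000: V=(p*·0.0000+(1−p*)·0.5370)/1.06=0.2884; Δ=(0.0000−0.5370)/(80.0800−43.6800)=-0.0148; B=V−Δ·S=1.1145
Check: Δ(0,0)·S0 + B(0,0) = 0.2884 = V0.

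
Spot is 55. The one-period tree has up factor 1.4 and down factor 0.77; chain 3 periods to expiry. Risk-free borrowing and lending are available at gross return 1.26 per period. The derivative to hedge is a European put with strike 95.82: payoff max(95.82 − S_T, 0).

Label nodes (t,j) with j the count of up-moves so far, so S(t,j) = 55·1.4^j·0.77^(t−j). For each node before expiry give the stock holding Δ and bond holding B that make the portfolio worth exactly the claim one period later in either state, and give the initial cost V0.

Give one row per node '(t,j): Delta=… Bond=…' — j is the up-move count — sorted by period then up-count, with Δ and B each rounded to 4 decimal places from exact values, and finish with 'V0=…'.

Under the risk-neutral measure, an up-move has probability p* = (R−d)/(u−d) = 0.7778 and values discount at R = 1.26.
Terminal payoffs: V(3,0)=70.7107, V(3,1)=50.1667, V(3,2)=12.8140, V(3,3)=0.0000
Node (2,0) S=32.6095: V=(p*·50.1667+(1−p*)·70.7107)/1.26=43.4381; Δ=(50.1667−70.7107)/(45.6533−25.1093)=-1.0000; B=V−Δ·S=76.0476
Node (2,1) S=59.2900: V=(p*·12.8140+(1−p*)·50.1667)/1.26=16.7576; Δ=(12.8140−50.1667)/(83.0060−45.6533)=-1.0000; B=V−Δ·S=76.0476
Node (2,2) S=107.8000: V=(p*·0.0000+(1−p*)·12.8140)/1.26=2.2600; Δ=(0.0000−12.8140)/(150.9200−83.0060)=-0.1887; B=V−Δ·S=22.5996
Node (1,0) S=42.3500: V=(p*·16.7576+(1−p*)·43.4381)/1.26=18.0053; Δ=(16.7576−43.4381)/(59.2900−32.6095)=-1.0000; B=V−Δ·S=60.3553
Node (1,1) S=77.0000: V=(p*·2.2600+(1−p*)·16.7576)/1.26=4.3505; Δ=(2.2600−16.7576)/(107.8000−59.2900)=-0.2989; B=V−Δ·S=27.3627
Node (0,0) S=55.0000: V=(p*·4.3505+(1−p*)·18.0053)/1.26=5.8610; Δ=(4.3505−18.0053)/(77.0000−42.3500)=-0.3941; B=V−Δ·S=27.5352
Self-financing check: at every node Δ·S+B equals the discounted successor values.

(0,0): Delta=-0.3941 Bond=27.5352
(1,0): Delta=-1.0000 Bond=60.3553
(1,1): Delta=-0.2989 Bond=27.3627
(2,0): Delta=-1.0000 Bond=76.0476
(2,1): Delta=-1.0000 Bond=76.0476
(2,2): Delta=-0.1887 Bond=22.5996
V0=5.8610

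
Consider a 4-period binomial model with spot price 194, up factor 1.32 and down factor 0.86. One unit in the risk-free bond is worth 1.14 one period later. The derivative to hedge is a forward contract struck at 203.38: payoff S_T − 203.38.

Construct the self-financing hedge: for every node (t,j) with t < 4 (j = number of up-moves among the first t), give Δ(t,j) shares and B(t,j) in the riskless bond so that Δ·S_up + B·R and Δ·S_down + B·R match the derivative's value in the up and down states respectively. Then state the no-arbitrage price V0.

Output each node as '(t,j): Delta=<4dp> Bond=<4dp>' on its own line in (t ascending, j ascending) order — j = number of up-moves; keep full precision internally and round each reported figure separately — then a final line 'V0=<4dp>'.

(0,0): Delta=1.0000 Bond=-120.4173
(1,0): Delta=1.0000 Bond=-137.2757
(1,1): Delta=1.0000 Bond=-137.2757
(2,0): Delta=1.0000 Bond=-156.4943
(2,1): Delta=1.0000 Bond=-156.4943
(2,2): Delta=1.0000 Bond=-156.4943
(3,0): Delta=1.0000 Bond=-178.4035
(3,1): Delta=1.0000 Bond=-178.4035
(3,2): Delta=1.0000 Bond=-178.4035
(3,3): Delta=1.0000 Bond=-178.4035
V0=73.5827

No-arbitrage ⇒ martingale measure with p* = (R−d)/(u−d) = 0.6087.
Terminal payoffs: V(4,0)=-97.2604, V(4,1)=-40.4988, V(4,2)=46.6237, V(4,3)=180.3467, V(4,4)=385.5958
(3,0): S=123.3949. Δ = (V_up−V_dn)/(S_up−S_dn) = (-40.4988−-97.2604)/(162.8812−106.1196) = 1.0000. V = [p*·-40.4988 + (1−p*)·-97.2604]/1.14 = -55.0086. B = V − Δ·S = -178.4035.
(3,1): S=189.3968. Δ = (V_up−V_dn)/(S_up−S_dn) = (46.6237−-40.4988)/(250.0037−162.8812) = 1.0000. V = [p*·46.6237 + (1−p*)·-40.4988]/1.14 = 10.9933. B = V − Δ·S = -178.4035.
(3,2): S=290.7020. Δ = (V_up−V_dn)/(S_up−S_dn) = (180.3467−46.6237)/(383.7267−250.0037) = 1.0000. V = [p*·180.3467 + (1−p*)·46.6237]/1.14 = 112.2985. B = V − Δ·S = -178.4035.
(3,3): S=446.1938. Δ = (V_up−V_dn)/(S_up−S_dn) = (385.5958−180.3467)/(588.9758−383.7267) = 1.0000. V = [p*·385.5958 + (1−p*)·180.3467]/1.14 = 267.7903. B = V − Δ·S = -178.4035.
(2,0): S=143.4824. Δ = (V_up−V_dn)/(S_up−S_dn) = (10.9933−-55.0086)/(189.3968−123.3949) = 1.0000. V = [p*·10.9933 + (1−p*)·-55.0086]/1.14 = -13.0119. B = V − Δ·S = -156.4943.
(2,1): S=220.2288. Δ = (V_up−V_dn)/(S_up−S_dn) = (112.2985−10.9933)/(290.7020−189.3968) = 1.0000. V = [p*·112.2985 + (1−p*)·10.9933]/1.14 = 63.7345. B = V − Δ·S = -156.4943.
(2,2): S=338.0256. Δ = (V_up−V_dn)/(S_up−S_dn) = (267.7903−112.2985)/(446.1938−290.7020) = 1.0000. V = [p*·267.7903 + (1−p*)·112.2985]/1.14 = 181.5313. B = V − Δ·S = -156.4943.
(1,0): S=166.8400. Δ = (V_up−V_dn)/(S_up−S_dn) = (63.7345−-13.0119)/(220.2288−143.4824) = 1.0000. V = [p*·63.7345 + (1−p*)·-13.0119]/1.14 = 29.5643. B = V − Δ·S = -137.2757.
(1,1): S=256.0800. Δ = (V_up−V_dn)/(S_up−S_dn) = (181.5313−63.7345)/(338.0256−220.2288) = 1.0000. V = [p*·181.5313 + (1−p*)·63.7345]/1.14 = 118.8043. B = V − Δ·S = -137.2757.
(0,0): S=194.0000. Δ = (V_up−V_dn)/(S_up−S_dn) = (118.8043−29.5643)/(256.0800−166.8400) = 1.0000. V = [p*·118.8043 + (1−p*)·29.5643]/1.14 = 73.5827. B = V − Δ·S = -120.4173.
Root portfolio cost Δ·194+B reproduces V0=73.5827.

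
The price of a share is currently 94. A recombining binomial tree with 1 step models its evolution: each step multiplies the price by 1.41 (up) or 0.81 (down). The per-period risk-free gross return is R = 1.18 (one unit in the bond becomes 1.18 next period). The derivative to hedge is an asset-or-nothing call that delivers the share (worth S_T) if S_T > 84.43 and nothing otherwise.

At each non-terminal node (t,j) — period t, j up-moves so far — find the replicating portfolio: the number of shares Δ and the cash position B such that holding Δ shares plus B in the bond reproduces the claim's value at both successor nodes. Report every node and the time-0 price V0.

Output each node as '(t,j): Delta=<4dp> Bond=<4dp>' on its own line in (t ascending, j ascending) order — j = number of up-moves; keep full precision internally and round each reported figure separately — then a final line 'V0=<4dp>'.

(0,0): Delta=2.3500 Bond=-151.6347
V0=69.2653

Under the risk-neutral measure, an up-move has probability p* = (R−d)/(u−d) = 0.6167 and values discount at R = 1.18.
At expiry t=1: V(1,0)=0.0000, V(1,1)=132.5400
Node (0,0) S=94.0000: V=(p*·132.5400+(1−p*)·0.0000)/1.18=69.2653; Δ=(132.5400−0.0000)/(132.5400−76.1400)=2.3500; B=V−Δ·S=-151.6347
The time-0 hedge costs 69.2653, which is the no-arbitrage price.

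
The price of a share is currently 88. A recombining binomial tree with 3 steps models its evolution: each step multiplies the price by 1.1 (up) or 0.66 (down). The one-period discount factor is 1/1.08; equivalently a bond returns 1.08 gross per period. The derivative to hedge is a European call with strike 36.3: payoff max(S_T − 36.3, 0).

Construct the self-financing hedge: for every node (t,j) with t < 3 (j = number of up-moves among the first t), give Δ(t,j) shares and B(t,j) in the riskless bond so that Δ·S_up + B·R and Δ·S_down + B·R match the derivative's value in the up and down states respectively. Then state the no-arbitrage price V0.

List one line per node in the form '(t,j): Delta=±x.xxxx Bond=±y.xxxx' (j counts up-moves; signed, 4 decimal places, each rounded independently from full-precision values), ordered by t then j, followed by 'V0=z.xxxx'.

(0,0): Delta=0.9995 Bond=-28.7710
(1,0): Delta=0.9819 Bond=-30.0497
(1,1): Delta=1.0000 Bond=-31.1214
(2,0): Delta=0.3478 Bond=-8.1473
(2,1): Delta=1.0000 Bond=-33.6111
(2,2): Delta=1.0000 Bond=-33.6111
V0=59.1847

Under the risk-neutral measure, an up-move has probability p* = (R−d)/(u−d) = 0.9545 and values discount at R = 1.08.
At expiry t=3: V(3,0)=0.0000, V(3,1)=5.8661, V(3,2)=33.9768, V(3,3)=80.8280
(2,0): S=38.3328. Δ = (V_up−V_dn)/(S_up−S_dn) = (5.8661−0.0000)/(42.1661−25.2996) = 0.3478. V = [p*·5.8661 + (1−p*)·0.0000]/1.08 = 5.1847. B = V − Δ·S = -8.1473.
(2,1): S=63.8880. Δ = (V_up−V_dn)/(S_up−S_dn) = (33.9768−5.8661)/(70.2768−42.1661) = 1.0000. V = [p*·33.9768 + (1−p*)·5.8661]/1.08 = 30.2769. B = V − Δ·S = -33.6111.
(2,2): S=106.4800. Δ = (V_up−V_dn)/(S_up−S_dn) = (80.8280−33.9768)/(117.1280−70.2768) = 1.0000. V = [p*·80.8280 + (1−p*)·33.9768]/1.08 = 72.8689. B = V − Δ·S = -33.6111.
(1,0): S=58.0800. Δ = (V_up−V_dn)/(S_up−S_dn) = (30.2769−5.1847)/(63.8880−38.3328) = 0.9819. V = [p*·30.2769 + (1−p*)·5.1847]/1.08 = 26.9781. B = V − Δ·S = -30.0497.
(1,1): S=96.8000. Δ = (V_up−V_dn)/(S_up−S_dn) = (72.8689−30.2769)/(106.4800−63.8880) = 1.0000. V = [p*·72.8689 + (1−p*)·30.2769]/1.08 = 65.6786. B = V − Δ·S = -31.1214.
(0,0): S=88.0000. Δ = (V_up−V_dn)/(S_up−S_dn) = (65.6786−26.9781)/(96.8000−58.0800) = 0.9995. V = [p*·65.6786 + (1−p*)·26.9781]/1.08 = 59.1847. B = V − Δ·S = -28.7710.
Self-financing check: at every node Δ·S+B equals the discounted successor values.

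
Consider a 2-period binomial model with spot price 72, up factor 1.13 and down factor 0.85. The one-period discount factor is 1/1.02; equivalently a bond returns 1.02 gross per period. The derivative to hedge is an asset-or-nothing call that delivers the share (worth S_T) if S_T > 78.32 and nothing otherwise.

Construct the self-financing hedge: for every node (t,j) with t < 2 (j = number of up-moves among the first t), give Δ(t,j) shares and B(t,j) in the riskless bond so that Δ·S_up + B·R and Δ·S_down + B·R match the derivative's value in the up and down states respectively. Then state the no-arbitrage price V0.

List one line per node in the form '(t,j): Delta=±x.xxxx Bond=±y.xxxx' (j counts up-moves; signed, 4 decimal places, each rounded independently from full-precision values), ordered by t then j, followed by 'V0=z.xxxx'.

The replicating-portfolio and risk-neutral prices coincide; use p* = (1.02−0.85)/(1.13−0.85) = 0.6071 for the latter.
Terminal values V(2,·): V(2,0)=0.0000, V(2,1)=0.0000, V(2,2)=91.9368
Node (1,0) S=61.2000: V=(p*·0.0000+(1−p*)·0.0000)/1.02=0.0000; Δ=(0.0000−0.0000)/(69.1560−52.0200)=0.0000; B=V−Δ·S=0.0000
Node (1,1) S=81.3600: V=(p*·91.9368+(1−p*)·0.0000)/1.02=54.7243; Δ=(91.9368−0.0000)/(91.9368−69.1560)=4.0357; B=V−Δ·S=-273.6214
Node (0,0) S=72.0000: V=(p*·54.7243+(1−p*)·0.0000)/1.02=32.5740; Δ=(54.7243−0.0000)/(81.3600−61.2000)=2.7145; B=V−Δ·S=-162.8699
Self-financing check: at every node Δ·S+B equals the discounted successor values.

(0,0): Delta=2.7145 Bond=-162.8699
(1,0): Delta=0.0000 Bond=0.0000
(1,1): Delta=4.0357 Bond=-273.6214
V0=32.5740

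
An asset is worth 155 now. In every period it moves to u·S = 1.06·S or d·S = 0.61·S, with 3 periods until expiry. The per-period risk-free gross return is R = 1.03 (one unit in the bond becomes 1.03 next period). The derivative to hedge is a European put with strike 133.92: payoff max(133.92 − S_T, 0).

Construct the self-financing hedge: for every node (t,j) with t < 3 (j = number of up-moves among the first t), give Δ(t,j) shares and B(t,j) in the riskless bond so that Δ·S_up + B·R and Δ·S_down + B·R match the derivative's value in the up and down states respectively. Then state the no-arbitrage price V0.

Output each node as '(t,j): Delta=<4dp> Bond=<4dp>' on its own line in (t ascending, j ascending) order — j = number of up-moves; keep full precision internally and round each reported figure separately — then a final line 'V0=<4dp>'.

(0,0): Delta=-0.4033 Bond=67.7811
(1,0): Delta=-1.0000 Bond=126.2324
(1,1): Delta=-0.3788 Bond=65.7847
(2,0): Delta=-1.0000 Bond=130.0194
(2,1): Delta=-1.0000 Bond=130.0194
(2,2): Delta=-0.3532 Bond=63.3110
V0=5.2695

Since d<R<u, set p* = (R−d)/(u−d) = 0.9333; price each node as the discounted p*-expectation of its children.
Terminal payoffs: V(3,0)=98.7379, V(3,1)=72.7840, V(3,2)=27.6836, V(3,3)=0.0000
(2,0): S=57.6755. Δ = (V_up−V_dn)/(S_up−S_dn) = (72.7840−98.7379)/(61.1360−35.1821) = -1.0000. V = [p*·72.7840 + (1−p*)·98.7379]/1.03 = 72.3439. B = V − Δ·S = 130.0194.
(2,1): S=100.2230. Δ = (V_up−V_dn)/(S_up−S_dn) = (27.6836−72.7840)/(106.2364−61.1360) = -1.0000. V = [p*·27.6836 + (1−p*)·72.7840]/1.03 = 29.7964. B = V − Δ·S = 130.0194.
(2,2): S=174.1580. Δ = (V_up−V_dn)/(S_up−S_dn) = (0.0000−27.6836)/(184.6075−106.2364) = -0.3532. V = [p*·0.0000 + (1−p*)·27.6836]/1.03 = 1.7918. B = V − Δ·S = 63.3110.
(1,0): S=94.5500. Δ = (V_up−V_dn)/(S_up−S_dn) = (29.7964−72.3439)/(100.2230−57.6755) = -1.0000. V = [p*·29.7964 + (1−p*)·72.3439]/1.03 = 31.6824. B = V − Δ·S = 126.2324.
(1,1): S=164.3000. Δ = (V_up−V_dn)/(S_up−S_dn) = (1.7918−29.7964)/(174.1580−100.2230) = -0.3788. V = [p*·1.7918 + (1−p*)·29.7964]/1.03 = 3.5522. B = V − Δ·S = 65.7847.
(0,0): S=155.0000. Δ = (V_up−V_dn)/(S_up−S_dn) = (3.5522−31.6824)/(164.3000−94.5500) = -0.4033. V = [p*·3.5522 + (1−p*)·31.6824]/1.03 = 5.2695. B = V − Δ·S = 67.7811.
Check: Δ(0,0)·S0 + B(0,0) = 5.2695 = V0.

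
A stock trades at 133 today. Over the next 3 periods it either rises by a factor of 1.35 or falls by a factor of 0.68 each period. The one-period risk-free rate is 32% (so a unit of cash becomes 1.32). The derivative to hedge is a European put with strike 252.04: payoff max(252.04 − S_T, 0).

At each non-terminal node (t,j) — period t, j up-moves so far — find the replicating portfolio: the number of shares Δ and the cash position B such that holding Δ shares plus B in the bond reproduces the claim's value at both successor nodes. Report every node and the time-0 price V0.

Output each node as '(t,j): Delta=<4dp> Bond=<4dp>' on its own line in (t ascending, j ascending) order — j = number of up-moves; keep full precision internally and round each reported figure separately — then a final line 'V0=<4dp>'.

Since d<R<u, set p* = (R−d)/(u−d) = 0.9552; price each node as the discounted p*-expectation of its children.
At expiry t=3: V(3,0)=210.2205, V(3,1)=169.0161, V(3,2)=87.2131, V(3,3)=0.0000
Node (2,0) S=61.4992: V=(p*·169.0161+(1−p*)·210.2205)/1.32=129.4402; Δ=(169.0161−210.2205)/(83.0239−41.8195)=-1.0000; B=V−Δ·S=190.9394
Node (2,1) S=122.0940: V=(p*·87.2131+(1−p*)·169.0161)/1.32=68.8454; Δ=(87.2131−169.0161)/(164.8269−83.0239)=-1.0000; B=V−Δ·S=190.9394
Node (2,2) S=242.3925: V=(p*·0.0000+(1−p*)·87.2131)/1.32=2.9584; Δ=(0.0000−87.2131)/(327.2299−164.8269)=-0.5370; B=V−Δ·S=133.1272
Node (1,0) S=90.4400: V=(p*·68.8454+(1−p*)·129.4402)/1.32=54.2111; Δ=(68.8454−129.4402)/(122.0940−61.4992)=-1.0000; B=V−Δ·S=144.6511
Node (1,1) S=179.5500: V=(p*·2.9584+(1−p*)·68.8454)/1.32=4.4762; Δ=(2.9584−68.8454)/(242.3925−122.0940)=-0.5477; B=V−Δ·S=102.8150
Node (0,0) S=133.0000: V=(p*·4.4762+(1−p*)·54.2111)/1.32=5.0781; Δ=(4.4762−54.2111)/(179.5500−90.4400)=-0.5581; B=V−Δ·S=79.3093
Each (Δ,B) replicates both successor values, so the strategy is self-financing and V0 is arbitrage-free.

(0,0): Delta=-0.5581 Bond=79.3093
(1,0): Delta=-1.0000 Bond=144.6511
(1,1): Delta=-0.5477 Bond=102.8150
(2,0): Delta=-1.0000 Bond=190.9394
(2,1): Delta=-1.0000 Bond=190.9394
(2,2): Delta=-0.5370 Bond=133.1272
V0=5.0781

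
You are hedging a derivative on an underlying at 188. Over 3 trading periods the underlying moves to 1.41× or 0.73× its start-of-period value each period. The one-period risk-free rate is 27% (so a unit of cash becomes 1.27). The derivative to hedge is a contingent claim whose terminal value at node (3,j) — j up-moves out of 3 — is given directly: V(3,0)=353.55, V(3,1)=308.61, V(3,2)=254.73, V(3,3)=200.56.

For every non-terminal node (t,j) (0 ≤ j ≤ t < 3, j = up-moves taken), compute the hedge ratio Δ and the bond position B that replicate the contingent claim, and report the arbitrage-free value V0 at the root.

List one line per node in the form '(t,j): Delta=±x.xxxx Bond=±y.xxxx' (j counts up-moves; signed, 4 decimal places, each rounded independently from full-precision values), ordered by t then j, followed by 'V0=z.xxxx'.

(0,0): Delta=-0.2604 Bond=163.1376
(1,0): Delta=-0.4391 Bond=231.7119
(1,1): Delta=-0.2364 Bond=200.8258
(2,0): Delta=-0.6597 Bond=316.3736
(2,1): Delta=-0.4095 Bond=288.5447
(2,2): Delta=-0.2131 Bond=246.3646
V0=114.1904

Under the risk-neutral measure, an up-move has probability p* = (R−d)/(u−d) = 0.7941 and values discount at R = 1.27.
Payoff layer (t=3): V(3,0)=353.5500, V(3,1)=308.6100, V(3,2)=254.7300, V(3,3)=200.5600
  t=2,j=0: stock 100.1852 → up 141.2611 (V=308.6100), down 73.1352 (V=353.5500). Price 250.2853; hedge Δ=-0.6597, bond B=316.3736.
  t=2,j=1: stock 193.5084 → up 272.8468 (V=254.7300), down 141.2611 (V=308.6100). Price 209.3094; hedge Δ=-0.4095, bond B=288.5447.
  t=2,j=2: stock 373.7628 → up 527.0055 (V=200.5600), down 272.8468 (V=254.7300). Price 166.7029; hedge Δ=-0.2131, bond B=246.3646.
  t=1,j=0: stock 137.2400 → up 193.5084 (V=209.3094), down 100.1852 (V=250.2853). Price 171.4532; hedge Δ=-0.4391, bond B=231.7119.
  t=1,j=1: stock 265.0800 → up 373.7628 (V=166.7029), down 193.5084 (V=209.3094). Price 138.1691; hedge Δ=-0.2364, bond B=200.8258.
  t=0,j=0: stock 188.0000 → up 265.0800 (V=138.1691), down 137.2400 (V=171.4532). Price 114.1904; hedge Δ=-0.2604, bond B=163.1376.
The time-0 hedge costs 114.1904, which is the no-arbitrage price.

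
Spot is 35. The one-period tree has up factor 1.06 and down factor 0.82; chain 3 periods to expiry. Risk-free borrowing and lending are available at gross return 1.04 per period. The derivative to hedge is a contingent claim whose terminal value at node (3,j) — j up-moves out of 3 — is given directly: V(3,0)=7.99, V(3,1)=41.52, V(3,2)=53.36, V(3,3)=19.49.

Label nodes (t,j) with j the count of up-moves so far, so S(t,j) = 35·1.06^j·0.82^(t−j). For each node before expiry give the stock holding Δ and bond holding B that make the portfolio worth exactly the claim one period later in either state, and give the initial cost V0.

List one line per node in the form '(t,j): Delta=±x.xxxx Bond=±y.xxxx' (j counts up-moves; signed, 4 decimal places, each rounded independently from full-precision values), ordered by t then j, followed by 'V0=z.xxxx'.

(0,0): Delta=-2.9078 Bond=125.7922
(1,0): Delta=1.9051 Bond=-7.3069
(1,1): Delta=-3.2463 Bond=143.3813
(2,0): Delta=5.9364 Bond=-102.4720
(2,1): Delta=1.6216 Bond=1.0256
(2,2): Delta=-3.5886 Bond=162.5793
V0=24.0199

Risk-neutral probability p* = (R−d)/(u−d) = (1.04−0.82)/(1.06−0.82) = 0.9167.
Terminal payoffs: V(3,0)=7.9900, V(3,1)=41.5200, V(3,2)=53.3600, V(3,3)=19.4900
  t=2,j=0: stock 23.5340 → up 24.9460 (V=41.5200), down 19.2979 (V=7.9900). Price 37.2364; hedge Δ=5.9364, bond B=-102.4720.
  t=2,j=1: stock 30.4220 → up 32.2473 (V=53.3600), down 24.9460 (V=41.5200). Price 50.3590; hedge Δ=1.6216, bond B=1.0256.
  t=2,j=2: stock 39.3260 → up 41.6856 (V=19.4900), down 32.2473 (V=53.3600). Price 21.4543; hedge Δ=-3.5886, bond B=162.5793.
  t=1,j=0: stock 28.7000 → up 30.4220 (V=50.3590), down 23.5340 (V=37.2364). Price 47.3706; hedge Δ=1.9051, bond B=-7.3069.
  t=1,j=1: stock 37.1000 → up 39.3260 (V=21.4543), down 30.4220 (V=50.3590). Price 22.9452; hedge Δ=-3.2463, bond B=143.3813.
  t=0,j=0: stock 35.0000 → up 37.1000 (V=22.9452), down 28.7000 (V=47.3706). Price 24.0199; hedge Δ=-2.9078, bond B=125.7922.
Check: Δ(0,0)·S0 + B(0,0) = 24.0199 = V0.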